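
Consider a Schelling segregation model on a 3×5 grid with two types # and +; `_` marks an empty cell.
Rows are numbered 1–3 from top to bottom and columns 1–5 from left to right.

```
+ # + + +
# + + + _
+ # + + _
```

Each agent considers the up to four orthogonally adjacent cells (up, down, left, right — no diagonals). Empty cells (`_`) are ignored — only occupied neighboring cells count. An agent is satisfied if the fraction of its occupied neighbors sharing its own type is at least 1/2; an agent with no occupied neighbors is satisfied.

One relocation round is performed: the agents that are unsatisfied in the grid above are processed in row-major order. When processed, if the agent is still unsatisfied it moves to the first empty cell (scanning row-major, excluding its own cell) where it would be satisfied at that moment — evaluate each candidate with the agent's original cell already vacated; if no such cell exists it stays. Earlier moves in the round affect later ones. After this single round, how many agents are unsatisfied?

0

Initially unsatisfied (in order): (1,1), (1,2), (2,1), (2,2), (3,1), (3,2).
  (1,1) → (2,5).
  (1,2) → (1,1).
  (2,1): no empty cell satisfies it; stays.
  (2,2) → (1,2).
  (3,1) → (2,2).
  (3,2) → (3,1).
Resulting grid:
# + + + +
# + + + +
# _ + + _
All satisfied now.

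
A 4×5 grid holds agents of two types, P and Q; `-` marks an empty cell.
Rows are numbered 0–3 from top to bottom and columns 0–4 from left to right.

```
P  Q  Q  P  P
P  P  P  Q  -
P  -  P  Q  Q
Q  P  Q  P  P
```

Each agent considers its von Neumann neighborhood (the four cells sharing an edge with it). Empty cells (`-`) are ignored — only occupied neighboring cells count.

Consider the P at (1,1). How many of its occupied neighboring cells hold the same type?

2

Occupied neighbors of (1,1): (0,1)=Q, (1,0)=P, (1,2)=P.
Same type (P): 2 of 3.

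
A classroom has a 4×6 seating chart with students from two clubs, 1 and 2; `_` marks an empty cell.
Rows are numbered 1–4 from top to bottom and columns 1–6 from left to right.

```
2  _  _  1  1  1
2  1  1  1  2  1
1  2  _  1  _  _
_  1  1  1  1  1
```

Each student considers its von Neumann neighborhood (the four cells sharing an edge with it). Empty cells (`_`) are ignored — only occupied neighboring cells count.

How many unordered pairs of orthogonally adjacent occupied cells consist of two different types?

8

Scan each occupied cell's neighbors to the right and below so each pair is counted once.
Row 1: 2(1,1)–2(2,1)= 1(1,4)–1(1,5)= 1(1,4)–1(2,4)= 1(1,5)–1(1,6)= 1(1,5)–2(2,5)≠ 1(1,6)–1(2,6)=  → 1/6 unlike.
Row 2: 2(2,1)–1(2,2)≠ 2(2,1)–1(3,1)≠ 1(2,2)–1(2,3)= 1(2,2)–2(3,2)≠ 1(2,3)–1(2,4)= 1(2,4)–2(2,5)≠ 1(2,4)–1(3,4)= 2(2,5)–1(2,6)≠  → 5/8 unlike.
Row 3: 1(3,1)–2(3,2)≠ 2(3,2)–1(4,2)≠ 1(3,4)–1(4,4)=  → 2/3 unlike.
Row 4: 1(4,2)–1(4,3)= 1(4,3)–1(4,4)= 1(4,4)–1(4,5)= 1(4,5)–1(4,6)=  → 0/4 unlike.
Total adjacent occupied pairs: 21; unlike-type pairs: 8.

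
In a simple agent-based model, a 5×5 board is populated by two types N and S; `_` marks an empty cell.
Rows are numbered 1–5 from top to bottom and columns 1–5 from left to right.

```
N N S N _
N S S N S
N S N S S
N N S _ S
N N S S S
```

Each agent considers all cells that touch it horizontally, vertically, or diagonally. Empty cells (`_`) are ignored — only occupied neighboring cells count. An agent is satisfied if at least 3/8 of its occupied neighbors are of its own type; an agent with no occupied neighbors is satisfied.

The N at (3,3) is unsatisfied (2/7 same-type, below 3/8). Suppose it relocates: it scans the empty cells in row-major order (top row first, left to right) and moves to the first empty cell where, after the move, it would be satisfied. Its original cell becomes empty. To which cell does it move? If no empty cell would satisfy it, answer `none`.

(1,5)

Vacating (3,3). Empty cells in order:
  (1,5): 2/3 same-type → satisfied — stop here.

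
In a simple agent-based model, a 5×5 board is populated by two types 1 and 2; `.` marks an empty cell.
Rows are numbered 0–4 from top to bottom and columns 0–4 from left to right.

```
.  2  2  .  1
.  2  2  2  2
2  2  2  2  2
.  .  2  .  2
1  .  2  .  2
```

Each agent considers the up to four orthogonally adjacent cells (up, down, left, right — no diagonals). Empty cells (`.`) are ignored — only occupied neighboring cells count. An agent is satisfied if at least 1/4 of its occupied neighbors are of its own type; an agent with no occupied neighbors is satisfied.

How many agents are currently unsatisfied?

1

(0,1)2 2/2 satisfied
(0,2)2 2/2 satisfied
(0,4)1 0/1 not
(1,1)2 3/3 satisfied
(1,2)2 4/4 satisfied
(1,3)2 3/3 satisfied
(1,4)2 2/3 satisfied
(2,0)2 1/1 satisfied
(2,1)2 3/3 satisfied
(2,2)2 4/4 satisfied
(2,3)2 3/3 satisfied
(2,4)2 3/3 satisfied
(3,2)2 2/2 satisfied
(3,4)2 2/2 satisfied
(4,0)1 0/0 satisfied
(4,2)2 1/1 satisfied
(4,4)2 1/1 satisfied
Unsatisfied: (0,4) — 1 in total.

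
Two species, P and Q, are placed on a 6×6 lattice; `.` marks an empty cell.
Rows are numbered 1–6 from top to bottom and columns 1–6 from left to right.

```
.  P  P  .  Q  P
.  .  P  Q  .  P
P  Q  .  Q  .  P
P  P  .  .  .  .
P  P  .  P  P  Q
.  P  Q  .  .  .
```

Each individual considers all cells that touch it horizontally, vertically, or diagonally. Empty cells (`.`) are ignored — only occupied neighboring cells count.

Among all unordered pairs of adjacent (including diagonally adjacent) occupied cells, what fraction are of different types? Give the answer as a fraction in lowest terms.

Scan each occupied cell's neighbors to the right and below (and the two forward diagonals) so each pair is counted once.
Row 1: P(1,2)–P(1,3)= P(1,2)–P(2,3)= P(1,3)–P(2,3)= P(1,3)–Q(2,4)≠ Q(1,5)–P(1,6)≠ Q(1,5)–P(2,6)≠ Q(1,5)–Q(2,4)= P(1,6)–P(2,6)=  → 3/8 unlike.
Row 2: P(2,3)–Q(2,4)≠ P(2,3)–Q(3,4)≠ P(2,3)–Q(3,2)≠ Q(2,4)–Q(3,4)= P(2,6)–P(3,6)=  → 3/5 unlike.
Row 3: P(3,1)–Q(3,2)≠ P(3,1)–P(4,1)= P(3,1)–P(4,2)= Q(3,2)–P(4,2)≠ Q(3,2)–P(4,1)≠  → 3/5 unlike.
Row 4: P(4,1)–P(4,2)= P(4,1)–P(5,1)= P(4,1)–P(5,2)= P(4,2)–P(5,2)= P(4,2)–P(5,1)=  → 0/5 unlike.
Row 5: P(5,1)–P(5,2)= P(5,1)–P(6,2)= P(5,2)–P(6,2)= P(5,2)–Q(6,3)≠ P(5,4)–P(5,5)= P(5,4)–Q(6,3)≠ P(5,5)–Q(5,6)≠  → 3/7 unlike.
Row 6: P(6,2)–Q(6,3)≠  → 1/1 unlike.
Total adjacent occupied pairs: 31; unlike-type pairs: 13.
13/31 is already in lowest terms.

13/31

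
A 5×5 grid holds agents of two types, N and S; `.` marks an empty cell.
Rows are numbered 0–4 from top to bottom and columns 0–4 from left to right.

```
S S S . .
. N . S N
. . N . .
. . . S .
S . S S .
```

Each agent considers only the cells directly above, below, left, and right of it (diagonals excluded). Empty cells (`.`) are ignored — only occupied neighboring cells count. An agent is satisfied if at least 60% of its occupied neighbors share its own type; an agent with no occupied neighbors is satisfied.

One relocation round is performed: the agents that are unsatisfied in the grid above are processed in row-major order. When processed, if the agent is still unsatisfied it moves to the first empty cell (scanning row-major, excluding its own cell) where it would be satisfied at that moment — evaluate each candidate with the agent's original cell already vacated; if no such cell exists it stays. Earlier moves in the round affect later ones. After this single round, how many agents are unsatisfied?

Initially unsatisfied (in order): (1,1), (1,3), (1,4).
  (1,1) → (0,4).
  (1,3) → (1,0).
  (1,4): now satisfied by earlier moves; stays.
Resulting grid:
S S S . N
S . . . N
. . N . .
. . . S .
S . S S .
All satisfied now.

0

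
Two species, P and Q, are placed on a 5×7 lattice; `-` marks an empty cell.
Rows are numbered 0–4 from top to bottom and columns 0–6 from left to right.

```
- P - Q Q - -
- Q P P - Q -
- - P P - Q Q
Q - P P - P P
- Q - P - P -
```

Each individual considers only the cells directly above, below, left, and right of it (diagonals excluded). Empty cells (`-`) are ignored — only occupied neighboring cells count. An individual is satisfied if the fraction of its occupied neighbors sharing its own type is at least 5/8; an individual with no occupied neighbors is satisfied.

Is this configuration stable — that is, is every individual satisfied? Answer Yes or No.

(0,1)P 0/1 ✗
(0,3)Q 1/2 ✗
(0,4)Q 1/1 ✓
(1,1)Q 0/2 ✗
(1,2)P 2/3 ✓
(1,3)P 2/3 ✓
(1,5)Q 1/1 ✓
(2,2)P 3/3 ✓
(2,3)P 3/3 ✓
(2,5)Q 2/3 ✓
(2,6)Q 1/2 ✗
(3,0)Q 0/0 ✓
(3,2)P 2/2 ✓
(3,3)P 3/3 ✓
(3,5)P 2/3 ✓
(3,6)P 1/2 ✗
(4,1)Q 0/0 ✓
(4,3)P 1/1 ✓
(4,5)P 1/1 ✓
For instance (0,1) has only 0/1 same-type neighbors, below 5/8.

No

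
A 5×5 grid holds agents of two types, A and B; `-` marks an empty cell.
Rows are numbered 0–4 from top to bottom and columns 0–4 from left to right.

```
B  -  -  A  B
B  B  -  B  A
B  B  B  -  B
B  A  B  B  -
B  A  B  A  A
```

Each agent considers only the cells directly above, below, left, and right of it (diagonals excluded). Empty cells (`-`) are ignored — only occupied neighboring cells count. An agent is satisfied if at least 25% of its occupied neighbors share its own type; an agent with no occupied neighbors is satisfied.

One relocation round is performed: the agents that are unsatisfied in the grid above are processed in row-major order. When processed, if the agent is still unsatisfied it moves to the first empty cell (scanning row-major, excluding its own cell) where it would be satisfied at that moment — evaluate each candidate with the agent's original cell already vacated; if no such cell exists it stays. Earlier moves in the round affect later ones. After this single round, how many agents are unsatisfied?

0

Initially unsatisfied (in order): (0,3), (0,4), (1,3), (1,4), (2,4).
  (0,3) → (0,2).
  (0,4) → (0,1).
  (1,3) → (1,2).
  (1,4) → (0,3).
  (2,4): now satisfied by earlier moves; stays.
Resulting grid:
B B A A -
B B B - -
B B B - B
B A B B -
B A B A A
All satisfied now.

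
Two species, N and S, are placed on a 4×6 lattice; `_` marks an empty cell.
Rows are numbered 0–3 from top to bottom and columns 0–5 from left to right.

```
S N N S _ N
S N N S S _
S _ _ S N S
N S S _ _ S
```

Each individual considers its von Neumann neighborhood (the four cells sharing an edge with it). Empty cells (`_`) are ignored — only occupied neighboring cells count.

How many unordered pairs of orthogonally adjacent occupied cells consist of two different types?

Scan each occupied cell's neighbors to the right and below so each pair is counted once.
From row 0: 2 unlike of 7 pairs (running 2/7).
From row 1: 3 unlike of 7 pairs (running 5/14).
From row 2: 3 unlike of 4 pairs (running 8/18).
From row 3: 1 unlike of 2 pairs (running 9/20).
Total adjacent occupied pairs: 20; unlike-type pairs: 9.

9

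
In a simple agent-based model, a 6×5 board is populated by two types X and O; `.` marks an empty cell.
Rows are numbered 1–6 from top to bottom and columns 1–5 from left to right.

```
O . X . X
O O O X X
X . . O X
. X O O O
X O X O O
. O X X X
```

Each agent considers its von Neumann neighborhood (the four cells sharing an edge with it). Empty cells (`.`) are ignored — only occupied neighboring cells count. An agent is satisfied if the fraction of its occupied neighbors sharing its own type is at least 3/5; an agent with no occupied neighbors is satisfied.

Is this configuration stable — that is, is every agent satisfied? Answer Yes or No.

Row 1: (1,1)O 1/1 ✓ · (1,3)X 0/1 ✗ · (1,5)X 1/1 ✓
Row 2: (2,1)O 2/3 ✓ · (2,2)O 2/2 ✓ · (2,3)O 1/3 ✗ · (2,4)X 1/3 ✗ · (2,5)X 3/3 ✓
Row 3: (3,1)X 0/1 ✗ · (3,4)O 1/3 ✗ · (3,5)X 1/3 ✗
Row 4: (4,2)X 0/2 ✗ · (4,3)O 1/3 ✗ · (4,4)O 4/4 ✓ · (4,5)O 2/3 ✓
Row 5: (5,1)X 0/1 ✗ · (5,2)O 1/4 ✗ · (5,3)X 1/4 ✗ · (5,4)O 2/4 ✗ · (5,5)O 2/3 ✓
Row 6: (6,2)O 1/2 ✗ · (6,3)X 2/3 ✓ · (6,4)X 2/3 ✓ · (6,5)X 1/2 ✗
For instance (1,3) has only 0/1 same-type neighbors, below 3/5.

No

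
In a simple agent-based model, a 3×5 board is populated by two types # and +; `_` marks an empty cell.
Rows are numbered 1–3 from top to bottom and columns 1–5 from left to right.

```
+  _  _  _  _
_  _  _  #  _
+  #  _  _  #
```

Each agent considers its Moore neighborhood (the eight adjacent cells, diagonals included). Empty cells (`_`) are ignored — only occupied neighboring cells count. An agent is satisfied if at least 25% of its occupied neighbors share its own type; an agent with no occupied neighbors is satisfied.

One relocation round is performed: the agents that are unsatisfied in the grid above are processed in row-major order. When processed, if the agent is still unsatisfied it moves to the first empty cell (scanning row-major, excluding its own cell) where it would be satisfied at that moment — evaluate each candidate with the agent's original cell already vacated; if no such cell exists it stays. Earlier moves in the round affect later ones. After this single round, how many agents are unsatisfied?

Initially unsatisfied (in order): (3,1), (3,2).
  (3,1) → (1,2).
  (3,2): now satisfied by earlier moves; stays.
Resulting grid:
+ + _ _ _
_ _ _ # _
_ # _ _ #
All satisfied now.

0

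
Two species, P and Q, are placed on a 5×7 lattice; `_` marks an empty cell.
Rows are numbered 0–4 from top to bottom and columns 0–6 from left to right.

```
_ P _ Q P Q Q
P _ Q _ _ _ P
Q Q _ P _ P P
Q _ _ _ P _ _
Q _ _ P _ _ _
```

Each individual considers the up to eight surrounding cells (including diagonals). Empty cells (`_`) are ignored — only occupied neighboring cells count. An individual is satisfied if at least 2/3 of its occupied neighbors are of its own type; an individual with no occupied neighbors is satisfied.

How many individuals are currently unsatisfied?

9

(0,1)P 1/2 ✗
(0,3)Q 1/2 ✗
(0,4)P 0/2 ✗
(0,5)Q 1/3 ✗
(0,6)Q 1/2 ✗
(1,0)P 1/3 ✗
(1,2)Q 2/4 ✗
(1,6)P 2/4 ✗
(2,0)Q 2/3 ✓
(2,1)Q 3/4 ✓
(2,3)P 1/2 ✗
(2,5)P 3/3 ✓
(2,6)P 2/2 ✓
(3,0)Q 3/3 ✓
(3,4)P 3/3 ✓
(4,0)Q 1/1 ✓
(4,3)P 1/1 ✓
Unsatisfied: (0,1), (0,3), (0,4), (0,5), (0,6), (1,0), (1,2), (1,6), (2,3) — 9 in total.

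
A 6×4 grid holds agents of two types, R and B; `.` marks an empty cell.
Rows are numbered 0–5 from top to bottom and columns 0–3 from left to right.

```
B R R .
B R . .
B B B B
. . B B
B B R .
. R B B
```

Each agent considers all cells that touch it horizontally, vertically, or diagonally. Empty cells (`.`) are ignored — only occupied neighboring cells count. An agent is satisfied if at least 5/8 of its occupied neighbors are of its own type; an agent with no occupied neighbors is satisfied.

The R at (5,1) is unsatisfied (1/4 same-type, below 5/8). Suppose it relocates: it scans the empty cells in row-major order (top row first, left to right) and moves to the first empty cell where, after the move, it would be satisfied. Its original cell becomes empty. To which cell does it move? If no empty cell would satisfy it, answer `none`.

Vacating (5,1). Empty cells in order:
  (0,3): 1/1 same-type → satisfied — stop here.

(0,3)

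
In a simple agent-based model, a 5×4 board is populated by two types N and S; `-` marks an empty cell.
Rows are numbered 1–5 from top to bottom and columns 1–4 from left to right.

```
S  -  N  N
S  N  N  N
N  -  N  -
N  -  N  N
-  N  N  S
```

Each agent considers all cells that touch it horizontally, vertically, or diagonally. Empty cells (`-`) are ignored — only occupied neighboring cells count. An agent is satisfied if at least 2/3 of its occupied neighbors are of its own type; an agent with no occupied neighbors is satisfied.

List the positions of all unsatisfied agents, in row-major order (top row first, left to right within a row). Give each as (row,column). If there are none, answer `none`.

(1,1), (2,1), (5,4)

Row 1: (1,1)S 1/2 unhappy · (1,3)N 4/4 ok · (1,4)N 3/3 ok
Row 2: (2,1)S 1/3 unhappy · (2,2)N 4/6 ok · (2,3)N 5/5 ok · (2,4)N 4/4 ok
Row 3: (3,1)N 2/3 ok · (3,3)N 5/5 ok
Row 4: (4,1)N 2/2 ok · (4,3)N 4/5 ok · (4,4)N 3/4 ok
Row 5: (5,2)N 3/3 ok · (5,3)N 3/4 ok · (5,4)S 0/3 unhappy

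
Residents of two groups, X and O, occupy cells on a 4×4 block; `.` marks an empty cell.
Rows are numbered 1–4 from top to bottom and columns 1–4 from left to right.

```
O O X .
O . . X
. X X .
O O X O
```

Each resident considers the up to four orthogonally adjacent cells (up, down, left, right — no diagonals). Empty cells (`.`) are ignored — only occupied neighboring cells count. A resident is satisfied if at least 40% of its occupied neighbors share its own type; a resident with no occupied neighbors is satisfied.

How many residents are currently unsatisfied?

4

Row 1: (1,1)O 2/2 ✓ · (1,2)O 1/2 ✓ · (1,3)X 0/1 ✗
Row 2: (2,1)O 1/1 ✓ · (2,4)X 0/0 ✓
Row 3: (3,2)X 1/2 ✓ · (3,3)X 2/2 ✓
Row 4: (4,1)O 1/1 ✓ · (4,2)O 1/3 ✗ · (4,3)X 1/3 ✗ · (4,4)O 0/1 ✗
Unsatisfied: (1,3), (4,2), (4,3), (4,4) — 4 in total.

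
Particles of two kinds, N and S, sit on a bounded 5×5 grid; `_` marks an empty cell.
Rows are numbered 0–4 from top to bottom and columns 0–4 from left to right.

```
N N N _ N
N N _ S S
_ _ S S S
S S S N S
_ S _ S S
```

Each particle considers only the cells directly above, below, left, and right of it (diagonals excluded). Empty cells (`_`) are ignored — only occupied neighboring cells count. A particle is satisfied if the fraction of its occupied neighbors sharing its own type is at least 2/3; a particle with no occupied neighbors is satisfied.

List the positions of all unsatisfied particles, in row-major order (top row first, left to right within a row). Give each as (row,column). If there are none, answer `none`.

Row 0: (0,0)N 2/2 satisfied · (0,1)N 3/3 satisfied · (0,2)N 1/1 satisfied · (0,4)N 0/1 not
Row 1: (1,0)N 2/2 satisfied · (1,1)N 2/2 satisfied · (1,3)S 2/2 satisfied · (1,4)S 2/3 satisfied
Row 2: (2,2)S 2/2 satisfied · (2,3)S 3/4 satisfied · (2,4)S 3/3 satisfied
Row 3: (3,0)S 1/1 satisfied · (3,1)S 3/3 satisfied · (3,2)S 2/3 satisfied · (3,3)N 0/4 not · (3,4)S 2/3 satisfied
Row 4: (4,1)S 1/1 satisfied · (4,3)S 1/2 not · (4,4)S 2/2 satisfied

(0,4), (3,3), (4,3)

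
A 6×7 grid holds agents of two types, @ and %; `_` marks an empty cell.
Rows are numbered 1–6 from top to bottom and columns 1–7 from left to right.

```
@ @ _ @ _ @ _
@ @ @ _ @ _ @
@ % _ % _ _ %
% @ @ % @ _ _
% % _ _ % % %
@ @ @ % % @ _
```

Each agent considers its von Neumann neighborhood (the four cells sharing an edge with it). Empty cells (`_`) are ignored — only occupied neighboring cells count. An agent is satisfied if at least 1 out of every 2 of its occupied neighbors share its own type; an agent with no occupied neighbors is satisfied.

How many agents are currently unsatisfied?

10

(1,1)@ 2/2 ✓
(1,2)@ 2/2 ✓
(1,4)@ 0/0 ✓
(1,6)@ 0/0 ✓
(2,1)@ 3/3 ✓
(2,2)@ 3/4 ✓
(2,3)@ 1/1 ✓
(2,5)@ 0/0 ✓
(2,7)@ 0/1 ✗
(3,1)@ 1/3 ✗
(3,2)% 0/3 ✗
(3,4)% 1/1 ✓
(3,7)% 0/1 ✗
(4,1)% 1/3 ✗
(4,2)@ 1/4 ✗
(4,3)@ 1/2 ✓
(4,4)% 1/3 ✗
(4,5)@ 0/2 ✗
(5,1)% 2/3 ✓
(5,2)% 1/3 ✗
(5,5)% 2/3 ✓
(5,6)% 2/3 ✓
(5,7)% 1/1 ✓
(6,1)@ 1/2 ✓
(6,2)@ 2/3 ✓
(6,3)@ 1/2 ✓
(6,4)% 1/2 ✓
(6,5)% 2/3 ✓
(6,6)@ 0/2 ✗
Unsatisfied: (2,7), (3,1), (3,2), (3,7), (4,1), (4,2), (4,4), (4,5), (5,2), (6,6) — 10 in total.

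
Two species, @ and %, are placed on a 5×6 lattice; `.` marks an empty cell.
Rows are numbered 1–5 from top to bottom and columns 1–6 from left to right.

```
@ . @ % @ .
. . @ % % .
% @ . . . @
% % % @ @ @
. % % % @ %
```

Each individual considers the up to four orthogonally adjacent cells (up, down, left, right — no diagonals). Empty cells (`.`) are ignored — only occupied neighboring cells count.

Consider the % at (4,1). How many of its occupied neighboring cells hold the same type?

Occupied neighbors of (4,1): (3,1)=%, (4,2)=%.
Same type (%): 2 of 2.

2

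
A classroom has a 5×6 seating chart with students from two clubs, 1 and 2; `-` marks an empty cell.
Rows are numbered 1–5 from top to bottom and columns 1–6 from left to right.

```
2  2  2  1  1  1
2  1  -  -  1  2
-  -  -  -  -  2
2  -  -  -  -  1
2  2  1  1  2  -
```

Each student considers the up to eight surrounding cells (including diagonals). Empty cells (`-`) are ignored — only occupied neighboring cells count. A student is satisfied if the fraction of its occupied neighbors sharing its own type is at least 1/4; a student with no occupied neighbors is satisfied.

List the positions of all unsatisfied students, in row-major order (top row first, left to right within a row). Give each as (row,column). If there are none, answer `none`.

(1,1)2 2/3 ok
(1,2)2 3/4 ok
(1,3)2 1/3 ok
(1,4)1 2/3 ok
(1,5)1 3/4 ok
(1,6)1 2/3 ok
(2,1)2 2/3 ok
(2,2)1 0/4 unhappy
(2,5)1 3/5 ok
(2,6)2 1/4 ok
(3,6)2 1/3 ok
(4,1)2 2/2 ok
(4,6)1 0/2 unhappy
(5,1)2 2/2 ok
(5,2)2 2/3 ok
(5,3)1 1/2 ok
(5,4)1 1/2 ok
(5,5)2 0/2 unhappy

(2,2), (4,6), (5,5)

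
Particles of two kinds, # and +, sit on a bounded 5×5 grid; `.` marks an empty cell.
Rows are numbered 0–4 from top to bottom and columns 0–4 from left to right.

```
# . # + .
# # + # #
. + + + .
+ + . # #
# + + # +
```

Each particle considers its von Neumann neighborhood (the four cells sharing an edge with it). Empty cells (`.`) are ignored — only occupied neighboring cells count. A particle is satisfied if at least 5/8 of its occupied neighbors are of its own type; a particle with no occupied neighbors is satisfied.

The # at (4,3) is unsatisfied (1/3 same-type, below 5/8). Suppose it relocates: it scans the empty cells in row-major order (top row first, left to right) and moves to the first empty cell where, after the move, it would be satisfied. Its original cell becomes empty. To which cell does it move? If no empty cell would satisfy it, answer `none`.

(0,1)

Vacating (4,3). Empty cells in order:
  (0,1): 3/3 same-type → satisfied — stop here.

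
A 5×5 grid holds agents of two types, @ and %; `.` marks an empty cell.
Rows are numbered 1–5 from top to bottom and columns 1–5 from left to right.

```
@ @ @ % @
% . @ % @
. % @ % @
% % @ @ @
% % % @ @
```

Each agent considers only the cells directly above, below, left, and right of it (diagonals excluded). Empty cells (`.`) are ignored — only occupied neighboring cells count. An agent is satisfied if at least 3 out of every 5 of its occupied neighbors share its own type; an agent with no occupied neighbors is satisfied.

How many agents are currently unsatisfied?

(1,1)@ 1/2 ✗
(1,2)@ 2/2 ✓
(1,3)@ 2/3 ✓
(1,4)% 1/3 ✗
(1,5)@ 1/2 ✗
(2,1)% 0/1 ✗
(2,3)@ 2/3 ✓
(2,4)% 2/4 ✗
(2,5)@ 2/3 ✓
(3,2)% 1/2 ✗
(3,3)@ 2/4 ✗
(3,4)% 1/4 ✗
(3,5)@ 2/3 ✓
(4,1)% 2/2 ✓
(4,2)% 3/4 ✓
(4,3)@ 2/4 ✗
(4,4)@ 3/4 ✓
(4,5)@ 3/3 ✓
(5,1)% 2/2 ✓
(5,2)% 3/3 ✓
(5,3)% 1/3 ✗
(5,4)@ 2/3 ✓
(5,5)@ 2/2 ✓
Unsatisfied: (1,1), (1,4), (1,5), (2,1), (2,4), (3,2), (3,3), (3,4), (4,3), (5,3) — 10 in total.

10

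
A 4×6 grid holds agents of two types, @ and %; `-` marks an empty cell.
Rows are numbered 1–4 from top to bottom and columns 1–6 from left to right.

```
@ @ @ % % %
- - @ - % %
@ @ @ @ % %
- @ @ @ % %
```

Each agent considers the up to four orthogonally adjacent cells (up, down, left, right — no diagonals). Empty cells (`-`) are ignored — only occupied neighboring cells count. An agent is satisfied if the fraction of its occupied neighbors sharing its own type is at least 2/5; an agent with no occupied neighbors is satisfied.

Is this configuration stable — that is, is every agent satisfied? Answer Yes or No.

Yes

(1,1)@ 1/1 ✓
(1,2)@ 2/2 ✓
(1,3)@ 2/3 ✓
(1,4)% 1/2 ✓
(1,5)% 3/3 ✓
(1,6)% 2/2 ✓
(2,3)@ 2/2 ✓
(2,5)% 3/3 ✓
(2,6)% 3/3 ✓
(3,1)@ 1/1 ✓
(3,2)@ 3/3 ✓
(3,3)@ 4/4 ✓
(3,4)@ 2/3 ✓
(3,5)% 3/4 ✓
(3,6)% 3/3 ✓
(4,2)@ 2/2 ✓
(4,3)@ 3/3 ✓
(4,4)@ 2/3 ✓
(4,5)% 2/3 ✓
(4,6)% 2/2 ✓
All meet the threshold, so the configuration is stable.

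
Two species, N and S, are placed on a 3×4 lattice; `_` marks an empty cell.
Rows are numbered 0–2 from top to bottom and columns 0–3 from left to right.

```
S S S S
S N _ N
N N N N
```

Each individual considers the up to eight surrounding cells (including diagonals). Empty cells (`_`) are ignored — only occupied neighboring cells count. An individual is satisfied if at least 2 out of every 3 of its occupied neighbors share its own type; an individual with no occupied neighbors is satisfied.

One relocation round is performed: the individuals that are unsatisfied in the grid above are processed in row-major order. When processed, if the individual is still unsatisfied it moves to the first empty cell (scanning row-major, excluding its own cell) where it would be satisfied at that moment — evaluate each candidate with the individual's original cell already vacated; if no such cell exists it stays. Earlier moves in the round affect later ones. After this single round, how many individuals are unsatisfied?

5

Initially unsatisfied (in order): (0,2), (0,3), (1,0), (1,1), (1,3).
  (0,2): no empty cell satisfies it; stays.
  (0,3): no empty cell satisfies it; stays.
  (1,0): no empty cell satisfies it; stays.
  (1,1): no empty cell satisfies it; stays.
  (1,3): no empty cell satisfies it; stays.
Resulting grid:
S S S S
S N _ N
N N N N
Unsatisfied now: (0,2), (0,3), (1,0), (1,1), (1,3).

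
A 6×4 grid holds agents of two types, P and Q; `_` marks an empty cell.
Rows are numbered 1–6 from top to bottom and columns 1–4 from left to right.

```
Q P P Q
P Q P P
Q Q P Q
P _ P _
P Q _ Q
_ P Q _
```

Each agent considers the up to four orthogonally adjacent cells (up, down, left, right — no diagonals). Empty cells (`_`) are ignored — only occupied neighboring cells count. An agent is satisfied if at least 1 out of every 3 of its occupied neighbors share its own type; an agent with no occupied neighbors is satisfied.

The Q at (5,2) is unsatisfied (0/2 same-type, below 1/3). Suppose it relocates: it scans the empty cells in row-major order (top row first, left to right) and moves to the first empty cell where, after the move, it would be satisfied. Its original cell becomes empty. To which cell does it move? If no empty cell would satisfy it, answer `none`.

(4,2)

Vacating (5,2). Empty cells in order:
  (4,2): 1/3 same-type → satisfied — stop here.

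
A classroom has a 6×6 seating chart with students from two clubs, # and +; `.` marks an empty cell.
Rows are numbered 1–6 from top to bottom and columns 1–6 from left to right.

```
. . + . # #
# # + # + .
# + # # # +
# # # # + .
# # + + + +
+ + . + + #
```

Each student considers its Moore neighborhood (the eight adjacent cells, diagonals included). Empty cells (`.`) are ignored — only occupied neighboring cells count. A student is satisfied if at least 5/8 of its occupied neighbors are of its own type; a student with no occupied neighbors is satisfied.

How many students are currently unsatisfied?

16

(1,3)+ 1/3 ✗
(1,5)# 2/3 ✓
(1,6)# 1/2 ✗
(2,1)# 2/3 ✓
(2,2)# 3/6 ✗
(2,3)+ 2/6 ✗
(2,4)# 4/7 ✗
(2,5)+ 1/6 ✗
(3,1)# 4/5 ✓
(3,2)+ 1/8 ✗
(3,3)# 6/8 ✓
(3,4)# 5/8 ✓
(3,5)# 3/6 ✗
(3,6)+ 2/3 ✓
(4,1)# 4/5 ✓
(4,2)# 6/8 ✓
(4,3)# 5/8 ✓
(4,4)# 4/8 ✗
(4,5)+ 4/7 ✗
(5,1)# 3/5 ✗
(5,2)# 4/7 ✗
(5,3)+ 3/7 ✗
(5,4)+ 5/7 ✓
(5,5)+ 5/7 ✓
(5,6)+ 3/4 ✓
(6,1)+ 1/3 ✗
(6,2)+ 2/4 ✗
(6,4)+ 4/4 ✓
(6,5)+ 4/5 ✓
(6,6)# 0/3 ✗
Unsatisfied: (1,3), (1,6), (2,2), (2,3), (2,4), (2,5), (3,2), (3,5), (4,4), (4,5), (5,1), (5,2), (5,3), (6,1), (6,2), (6,6) — 16 in total.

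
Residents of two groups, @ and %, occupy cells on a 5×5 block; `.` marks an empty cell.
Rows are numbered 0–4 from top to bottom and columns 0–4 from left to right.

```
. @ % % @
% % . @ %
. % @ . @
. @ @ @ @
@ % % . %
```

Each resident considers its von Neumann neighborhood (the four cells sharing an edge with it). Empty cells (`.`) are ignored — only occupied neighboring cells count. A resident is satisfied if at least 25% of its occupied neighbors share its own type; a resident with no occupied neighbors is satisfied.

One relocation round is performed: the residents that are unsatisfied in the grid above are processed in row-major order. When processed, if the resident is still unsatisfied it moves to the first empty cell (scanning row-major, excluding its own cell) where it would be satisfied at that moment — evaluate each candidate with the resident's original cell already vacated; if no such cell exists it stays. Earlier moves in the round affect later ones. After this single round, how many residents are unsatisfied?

0

Initially unsatisfied (in order): (0,1), (0,4), (1,3), (1,4), (4,0), (4,4).
  (0,1) → (1,2).
  (0,4) → (2,3).
  (1,3): now satisfied by earlier moves; stays.
  (1,4) → (0,0).
  (4,0) → (1,4).
  (4,4) → (0,1).
Resulting grid:
% % % % .
% % @ @ @
. % @ @ @
. @ @ @ @
. % % . .
All satisfied now.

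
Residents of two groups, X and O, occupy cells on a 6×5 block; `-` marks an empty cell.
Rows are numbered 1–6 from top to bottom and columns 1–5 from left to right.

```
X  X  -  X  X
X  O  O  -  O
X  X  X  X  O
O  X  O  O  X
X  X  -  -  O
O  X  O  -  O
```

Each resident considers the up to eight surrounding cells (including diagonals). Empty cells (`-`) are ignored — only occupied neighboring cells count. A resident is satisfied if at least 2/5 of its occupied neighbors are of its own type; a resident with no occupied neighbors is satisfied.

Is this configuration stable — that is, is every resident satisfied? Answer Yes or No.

Row 1: (1,1)X 2/3 ok · (1,2)X 2/4 ok · (1,4)X 1/3 unhappy · (1,5)X 1/2 ok
Row 2: (2,1)X 4/5 ok · (2,2)O 1/7 unhappy · (2,3)O 1/6 unhappy · (2,5)O 1/4 unhappy
Row 3: (3,1)X 3/5 ok · (3,2)X 4/8 ok · (3,3)X 3/7 ok · (3,4)X 2/7 unhappy · (3,5)O 2/4 ok
Row 4: (4,1)O 0/5 unhappy · (4,2)X 5/7 ok · (4,3)O 1/6 unhappy · (4,4)O 3/6 ok · (4,5)X 1/4 unhappy
Row 5: (5,1)X 3/5 ok · (5,2)X 3/7 ok · (5,5)O 2/3 ok
Row 6: (6,1)O 0/3 unhappy · (6,2)X 2/4 ok · (6,3)O 0/2 unhappy · (6,5)O 1/1 ok
For instance (1,4) has only 1/3 same-type neighbors, below 2/5.

No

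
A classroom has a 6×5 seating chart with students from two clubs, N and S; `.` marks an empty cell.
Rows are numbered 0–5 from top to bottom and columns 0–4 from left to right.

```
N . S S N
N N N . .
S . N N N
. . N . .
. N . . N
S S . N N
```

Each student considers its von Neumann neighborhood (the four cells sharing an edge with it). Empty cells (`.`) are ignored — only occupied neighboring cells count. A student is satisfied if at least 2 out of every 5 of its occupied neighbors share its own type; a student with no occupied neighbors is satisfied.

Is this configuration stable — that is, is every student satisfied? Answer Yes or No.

No

Row 0: (0,0)N 1/1 ✓ · (0,2)S 1/2 ✓ · (0,3)S 1/2 ✓ · (0,4)N 0/1 ✗
Row 1: (1,0)N 2/3 ✓ · (1,1)N 2/2 ✓ · (1,2)N 2/3 ✓
Row 2: (2,0)S 0/1 ✗ · (2,2)N 3/3 ✓ · (2,3)N 2/2 ✓ · (2,4)N 1/1 ✓
Row 3: (3,2)N 1/1 ✓
Row 4: (4,1)N 0/1 ✗ · (4,4)N 1/1 ✓
Row 5: (5,0)S 1/1 ✓ · (5,1)S 1/2 ✓ · (5,3)N 1/1 ✓ · (5,4)N 2/2 ✓
For instance (0,4) has only 0/1 same-type neighbors, below 2/5.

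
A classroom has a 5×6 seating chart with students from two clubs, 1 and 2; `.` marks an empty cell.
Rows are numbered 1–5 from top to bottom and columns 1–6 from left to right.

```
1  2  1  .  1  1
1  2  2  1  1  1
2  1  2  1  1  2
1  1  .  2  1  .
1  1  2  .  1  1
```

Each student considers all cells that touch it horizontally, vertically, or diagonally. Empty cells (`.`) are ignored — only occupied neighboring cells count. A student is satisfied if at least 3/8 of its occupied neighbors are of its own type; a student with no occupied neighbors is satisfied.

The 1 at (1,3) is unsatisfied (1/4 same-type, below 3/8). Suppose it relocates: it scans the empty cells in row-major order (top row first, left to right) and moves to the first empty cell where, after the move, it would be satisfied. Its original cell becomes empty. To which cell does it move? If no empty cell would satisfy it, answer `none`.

Vacating (1,3). Empty cells in order:
  (1,4): 3/4 same-type → satisfied — stop here.

(1,4)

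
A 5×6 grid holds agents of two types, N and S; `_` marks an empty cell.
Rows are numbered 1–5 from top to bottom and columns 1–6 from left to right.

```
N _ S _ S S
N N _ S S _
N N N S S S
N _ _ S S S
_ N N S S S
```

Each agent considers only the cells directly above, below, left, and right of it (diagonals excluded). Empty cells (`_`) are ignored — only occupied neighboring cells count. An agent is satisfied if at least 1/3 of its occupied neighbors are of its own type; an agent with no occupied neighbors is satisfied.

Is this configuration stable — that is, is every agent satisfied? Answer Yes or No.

Row 1: (1,1)N 1/1 ok · (1,3)S 0/0 ok · (1,5)S 2/2 ok · (1,6)S 1/1 ok
Row 2: (2,1)N 3/3 ok · (2,2)N 2/2 ok · (2,4)S 2/2 ok · (2,5)S 3/3 ok
Row 3: (3,1)N 3/3 ok · (3,2)N 3/3 ok · (3,3)N 1/2 ok · (3,4)S 3/4 ok · (3,5)S 4/4 ok · (3,6)S 2/2 ok
Row 4: (4,1)N 1/1 ok · (4,4)S 3/3 ok · (4,5)S 4/4 ok · (4,6)S 3/3 ok
Row 5: (5,2)N 1/1 ok · (5,3)N 1/2 ok · (5,4)S 2/3 ok · (5,5)S 3/3 ok · (5,6)S 2/2 ok
All meet the threshold, so the configuration is stable.

Yes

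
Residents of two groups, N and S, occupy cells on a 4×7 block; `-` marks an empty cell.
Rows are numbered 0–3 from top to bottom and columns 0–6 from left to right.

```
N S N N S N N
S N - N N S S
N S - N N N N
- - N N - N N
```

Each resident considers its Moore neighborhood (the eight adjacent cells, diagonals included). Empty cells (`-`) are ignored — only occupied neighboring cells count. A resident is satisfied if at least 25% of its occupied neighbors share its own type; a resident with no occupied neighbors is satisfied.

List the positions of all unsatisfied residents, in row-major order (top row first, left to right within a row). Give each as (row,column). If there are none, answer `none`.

Row 0: (0,0)N 1/3 ok · (0,1)S 1/4 ok · (0,2)N 3/4 ok · (0,3)N 3/4 ok · (0,4)S 1/5 unhappy · (0,5)N 2/5 ok · (0,6)N 1/3 ok
Row 1: (1,0)S 2/5 ok · (1,1)N 3/6 ok · (1,3)N 5/6 ok · (1,4)N 6/8 ok · (1,5)S 2/8 ok · (1,6)S 1/5 unhappy
Row 2: (2,0)N 1/3 ok · (2,1)S 1/4 ok · (2,3)N 5/5 ok · (2,4)N 6/7 ok · (2,5)N 5/7 ok · (2,6)N 3/5 ok
Row 3: (3,2)N 2/3 ok · (3,3)N 3/3 ok · (3,5)N 4/4 ok · (3,6)N 3/3 ok

(0,4), (1,6)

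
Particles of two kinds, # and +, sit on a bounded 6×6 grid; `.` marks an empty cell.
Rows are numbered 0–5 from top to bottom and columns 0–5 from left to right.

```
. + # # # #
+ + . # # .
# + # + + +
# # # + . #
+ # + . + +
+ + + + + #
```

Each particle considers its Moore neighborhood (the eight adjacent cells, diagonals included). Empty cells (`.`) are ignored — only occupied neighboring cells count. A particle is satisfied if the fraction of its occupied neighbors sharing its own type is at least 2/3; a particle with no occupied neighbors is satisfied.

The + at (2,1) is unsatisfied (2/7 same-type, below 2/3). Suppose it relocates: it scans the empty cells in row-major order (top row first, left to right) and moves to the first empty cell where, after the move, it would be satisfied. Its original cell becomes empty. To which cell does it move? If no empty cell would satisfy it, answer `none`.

(0,0)

Vacating (2,1). Empty cells in order:
  (0,0): 3/3 same-type → satisfied — stop here.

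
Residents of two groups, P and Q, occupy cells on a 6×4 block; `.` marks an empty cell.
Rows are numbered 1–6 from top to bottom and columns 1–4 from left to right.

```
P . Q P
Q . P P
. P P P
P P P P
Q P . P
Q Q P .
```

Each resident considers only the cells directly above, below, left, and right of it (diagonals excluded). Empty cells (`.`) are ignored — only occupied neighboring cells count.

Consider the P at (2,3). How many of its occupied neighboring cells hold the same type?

Occupied neighbors of (2,3): (1,3)=Q, (3,3)=P, (2,4)=P.
Same type (P): 2 of 3.

2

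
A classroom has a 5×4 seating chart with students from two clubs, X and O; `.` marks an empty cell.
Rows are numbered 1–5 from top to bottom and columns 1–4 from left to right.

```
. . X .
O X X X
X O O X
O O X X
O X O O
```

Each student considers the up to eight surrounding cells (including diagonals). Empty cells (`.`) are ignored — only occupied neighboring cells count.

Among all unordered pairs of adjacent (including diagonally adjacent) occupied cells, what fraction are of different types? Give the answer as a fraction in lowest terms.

Scan each occupied cell's neighbors to the right and below (and the two forward diagonals) so each pair is counted once.
From row 1: 0 unlike of 3 pairs (running 0/3).
From row 2: 7 unlike of 13 pairs (running 7/16).
From row 3: 7 unlike of 13 pairs (running 14/29).
From row 4: 7 unlike of 13 pairs (running 21/42).
From row 5: 2 unlike of 3 pairs (running 23/45).
Total adjacent occupied pairs: 45; unlike-type pairs: 23.
23/45 is already in lowest terms.

23/45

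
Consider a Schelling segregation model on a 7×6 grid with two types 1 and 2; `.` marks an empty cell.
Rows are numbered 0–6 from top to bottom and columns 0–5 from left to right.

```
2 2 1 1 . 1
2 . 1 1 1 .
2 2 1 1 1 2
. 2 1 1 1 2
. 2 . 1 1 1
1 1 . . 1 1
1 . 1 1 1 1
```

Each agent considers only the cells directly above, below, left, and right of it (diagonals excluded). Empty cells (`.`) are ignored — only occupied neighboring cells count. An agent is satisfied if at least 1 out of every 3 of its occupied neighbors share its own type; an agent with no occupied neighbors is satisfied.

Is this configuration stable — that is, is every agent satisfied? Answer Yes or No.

(0,0)2 2/2 satisfied
(0,1)2 1/2 satisfied
(0,2)1 2/3 satisfied
(0,3)1 2/2 satisfied
(0,5)1 0/0 satisfied
(1,0)2 2/2 satisfied
(1,2)1 3/3 satisfied
(1,3)1 4/4 satisfied
(1,4)1 2/2 satisfied
(2,0)2 2/2 satisfied
(2,1)2 2/3 satisfied
(2,2)1 3/4 satisfied
(2,3)1 4/4 satisfied
(2,4)1 3/4 satisfied
(2,5)2 1/2 satisfied
(3,1)2 2/3 satisfied
(3,2)1 2/3 satisfied
(3,3)1 4/4 satisfied
(3,4)1 3/4 satisfied
(3,5)2 1/3 satisfied
(4,1)2 1/2 satisfied
(4,3)1 2/2 satisfied
(4,4)1 4/4 satisfied
(4,5)1 2/3 satisfied
(5,0)1 2/2 satisfied
(5,1)1 1/2 satisfied
(5,4)1 3/3 satisfied
(5,5)1 3/3 satisfied
(6,0)1 1/1 satisfied
(6,2)1 1/1 satisfied
(6,3)1 2/2 satisfied
(6,4)1 3/3 satisfied
(6,5)1 2/2 satisfied
All meet the threshold, so the configuration is stable.

Yes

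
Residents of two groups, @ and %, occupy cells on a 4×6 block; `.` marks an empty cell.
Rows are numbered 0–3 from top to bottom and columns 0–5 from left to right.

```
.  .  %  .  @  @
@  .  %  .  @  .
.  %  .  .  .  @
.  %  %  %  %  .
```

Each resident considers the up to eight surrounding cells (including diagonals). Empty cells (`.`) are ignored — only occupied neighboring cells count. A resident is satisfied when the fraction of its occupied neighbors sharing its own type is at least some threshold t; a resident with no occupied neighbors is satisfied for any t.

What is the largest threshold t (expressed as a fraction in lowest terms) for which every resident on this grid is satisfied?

0/1

Row 0: (0,2)% 1/1 · (0,4)@ 2/2 · (0,5)@ 2/2
Row 1: (1,0)@ 0/1 · (1,2)% 2/2 · (1,4)@ 3/3
Row 2: (2,1)% 3/4 · (2,5)@ 1/2
Row 3: (3,1)% 2/2 · (3,2)% 3/3 · (3,3)% 2/2 · (3,4)% 1/2
The smallest same-type fraction is 0/1 at (1,0), which reduces to 0/1. Any threshold above that leaves this resident unsatisfied.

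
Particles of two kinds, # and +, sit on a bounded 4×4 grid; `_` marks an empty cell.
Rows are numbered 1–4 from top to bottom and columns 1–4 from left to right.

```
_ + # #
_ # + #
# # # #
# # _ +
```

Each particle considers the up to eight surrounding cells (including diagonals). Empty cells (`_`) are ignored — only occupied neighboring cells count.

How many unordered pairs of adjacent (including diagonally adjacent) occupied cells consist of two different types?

Scan each occupied cell's neighbors to the right and below (and the two forward diagonals) so each pair is counted once.
Row 1: +(1,2)–#(1,3)≠ +(1,2)–#(2,2)≠ +(1,2)–+(2,3)= #(1,3)–#(1,4)= #(1,3)–+(2,3)≠ #(1,3)–#(2,4)= #(1,3)–#(2,2)= #(1,4)–#(2,4)= #(1,4)–+(2,3)≠  → 4/9 unlike.
Row 2: #(2,2)–+(2,3)≠ #(2,2)–#(3,2)= #(2,2)–#(3,3)= #(2,2)–#(3,1)= +(2,3)–#(2,4)≠ +(2,3)–#(3,3)≠ +(2,3)–#(3,4)≠ +(2,3)–#(3,2)≠ #(2,4)–#(3,4)= #(2,4)–#(3,3)=  → 5/10 unlike.
Row 3: #(3,1)–#(3,2)= #(3,1)–#(4,1)= #(3,1)–#(4,2)= #(3,2)–#(3,3)= #(3,2)–#(4,2)= #(3,2)–#(4,1)= #(3,3)–#(3,4)= #(3,3)–+(4,4)≠ #(3,3)–#(4,2)= #(3,4)–+(4,4)≠  → 2/10 unlike.
Row 4: #(4,1)–#(4,2)=  → 0/1 unlike.
Total adjacent occupied pairs: 30; unlike-type pairs: 11.

11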